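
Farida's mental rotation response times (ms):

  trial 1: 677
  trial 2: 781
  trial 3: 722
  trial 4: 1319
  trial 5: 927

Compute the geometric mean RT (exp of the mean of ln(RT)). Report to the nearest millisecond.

ln(RT): 6.5177, 6.6606, 6.5820, 7.1846, 6.8320
Mean ln(RT) = 33.7769/5 = 6.75537
Geometric mean = exp(6.75537) = 858.66 ms

859 ms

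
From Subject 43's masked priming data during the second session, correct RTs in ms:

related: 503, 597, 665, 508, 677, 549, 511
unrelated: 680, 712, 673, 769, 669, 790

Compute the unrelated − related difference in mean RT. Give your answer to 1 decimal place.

142.6 ms

M(related) = 4010/7 = 572.857
M(unrelated) = 4293/6 = 715.500
Difference = 715.500 − 572.857 = 142.643 ms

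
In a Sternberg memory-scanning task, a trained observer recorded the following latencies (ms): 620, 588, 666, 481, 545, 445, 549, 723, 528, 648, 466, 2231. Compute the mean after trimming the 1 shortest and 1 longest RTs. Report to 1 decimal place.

Sorted: 445, 466, 481, 528, 545, 549, 588, 620, 648, 666, 723, 2231
Drop lowest 1 (445) and highest 1 (2231)
Remaining (n=10): Σ = 5814, mean = 5814/10 = 581.400

581.4 ms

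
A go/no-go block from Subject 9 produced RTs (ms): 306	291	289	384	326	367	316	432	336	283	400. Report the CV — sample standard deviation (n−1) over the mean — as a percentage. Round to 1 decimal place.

n = 11, Σ = 3730, M = 339.0909
Σ(x−M)² = 24914.909; s = √(24914.909/10) = 49.9148
CV = 49.9148 / 339.0909 = 0.14720 = 14.720%

14.7%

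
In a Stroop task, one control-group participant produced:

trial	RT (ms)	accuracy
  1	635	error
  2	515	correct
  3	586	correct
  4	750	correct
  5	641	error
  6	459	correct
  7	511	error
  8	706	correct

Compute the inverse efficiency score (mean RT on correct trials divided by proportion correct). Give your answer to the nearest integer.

965 ms

Correct trials (n=5): 515, 586, 750, 459, 706
Mean correct RT = 3016/5 = 603.2000 ms
Proportion correct = 5/8
IES = 603.2000 / (5/8) = 965.120 ms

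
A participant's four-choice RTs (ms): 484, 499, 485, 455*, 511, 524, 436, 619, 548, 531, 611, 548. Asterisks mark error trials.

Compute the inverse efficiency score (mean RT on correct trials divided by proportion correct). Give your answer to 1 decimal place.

574.8 ms

Correct trials (n=11): 484, 499, 485, 511, 524, 436, 619, 548, 531, 611, 548
Mean correct RT = 5796/11 = 526.9091 ms
Proportion correct = 11/12
IES = 526.9091 / (11/12) = 574.810 ms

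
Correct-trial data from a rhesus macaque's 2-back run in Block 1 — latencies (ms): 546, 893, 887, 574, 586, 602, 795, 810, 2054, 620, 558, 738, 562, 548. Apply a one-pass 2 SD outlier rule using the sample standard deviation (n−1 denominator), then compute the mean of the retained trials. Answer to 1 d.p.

670.7 ms

n = 14, ΣRT = 10773, M = 769.500
Σ(x−M)² = 1991383.50; s = √(1991383.50/13) = 391.386
Cutoffs: 769.500 ± 2·391.386 → [-13.3, 1552.3]
Outside: 2054 → excluded.
Retained (n=13): Σ = 8719, mean = 8719/13 = 670.692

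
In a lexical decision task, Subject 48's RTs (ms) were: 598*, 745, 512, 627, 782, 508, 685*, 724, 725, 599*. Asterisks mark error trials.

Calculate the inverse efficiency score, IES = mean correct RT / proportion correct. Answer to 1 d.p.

Correct trials (n=7): 745, 512, 627, 782, 508, 724, 725
Mean correct RT = 4623/7 = 660.4286 ms
Proportion correct = 7/10
IES = 660.4286 / (7/10) = 943.469 ms

943.5 ms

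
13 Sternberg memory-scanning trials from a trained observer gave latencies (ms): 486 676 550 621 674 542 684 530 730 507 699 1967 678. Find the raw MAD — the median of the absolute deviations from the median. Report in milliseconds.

Sorted: 486, 507, 530, 542, 550, 621, 674, 676, 678, 684, 699, 730, 1967 → median = 674
|x − 674|: 188, 2, 124, 53, 0, 132, 10, 144, 56, 167, 25, 1293, 4
Sorted deviations: 0, 2, 4, 10, 25, 53, 56, 124, 132, 144, 167, 188, 1293 → MAD = 56

56 ms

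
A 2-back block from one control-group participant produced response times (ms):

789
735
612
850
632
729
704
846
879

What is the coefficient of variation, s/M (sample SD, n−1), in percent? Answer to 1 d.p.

n = 9, Σ = 6776, M = 752.8889
Σ(x−M)² = 73052.889; s = √(73052.889/8) = 95.5595
CV = 95.5595 / 752.8889 = 0.12692 = 12.692%

12.7%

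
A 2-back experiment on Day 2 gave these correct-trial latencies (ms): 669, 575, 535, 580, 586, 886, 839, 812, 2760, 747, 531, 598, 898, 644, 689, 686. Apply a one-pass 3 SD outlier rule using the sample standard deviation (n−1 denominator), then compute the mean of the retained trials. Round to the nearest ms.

685 ms

n = 16, ΣRT = 13035, M = 814.688
Σ(x−M)² = 4254647.44; s = √(4254647.44/15) = 532.582
Cutoffs: 814.688 ± 3·532.582 → [-783.1, 2412.4]
Outside: 2760 → excluded.
Retained (n=15): Σ = 10275, mean = 10275/15 = 685.000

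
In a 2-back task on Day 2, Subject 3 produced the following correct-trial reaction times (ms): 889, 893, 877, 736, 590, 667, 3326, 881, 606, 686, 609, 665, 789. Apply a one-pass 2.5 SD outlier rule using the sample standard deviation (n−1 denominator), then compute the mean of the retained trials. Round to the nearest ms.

n = 13, ΣRT = 12214, M = 939.538
Σ(x−M)² = 6327957.23; s = √(6327957.23/12) = 726.175
Cutoffs: 939.538 ± 2.5·726.175 → [-875.9, 2755.0]
Outside: 3326 → excluded.
Retained (n=12): Σ = 8888, mean = 8888/12 = 740.667

741 ms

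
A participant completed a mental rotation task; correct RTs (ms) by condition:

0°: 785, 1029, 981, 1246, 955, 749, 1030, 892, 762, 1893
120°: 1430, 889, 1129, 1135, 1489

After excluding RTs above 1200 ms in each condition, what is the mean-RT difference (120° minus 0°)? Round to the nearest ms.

153 ms

0°: exclude 1246, 1893
120°: exclude 1430, 1489
M(0°) = 7183/8 = 897.875
M(120°) = 3153/3 = 1051.000
Difference = 1051.000 − 897.875 = 153.125 ms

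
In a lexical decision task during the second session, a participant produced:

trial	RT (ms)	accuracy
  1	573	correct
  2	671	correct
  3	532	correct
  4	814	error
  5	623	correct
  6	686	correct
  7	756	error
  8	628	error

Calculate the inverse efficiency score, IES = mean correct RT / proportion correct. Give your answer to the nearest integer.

987 ms

Correct trials (n=5): 573, 671, 532, 623, 686
Mean correct RT = 3085/5 = 617.0000 ms
Proportion correct = 5/8
IES = 617.0000 / (5/8) = 987.200 ms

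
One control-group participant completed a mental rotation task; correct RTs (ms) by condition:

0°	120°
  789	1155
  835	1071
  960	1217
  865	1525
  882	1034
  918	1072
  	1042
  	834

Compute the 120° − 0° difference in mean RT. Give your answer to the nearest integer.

M(0°) = 5249/6 = 874.833
M(120°) = 8950/8 = 1118.750
Difference = 1118.750 − 874.833 = 243.917 ms

244 ms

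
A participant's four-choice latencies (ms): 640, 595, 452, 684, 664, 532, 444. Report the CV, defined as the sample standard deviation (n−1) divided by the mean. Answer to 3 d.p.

n = 7, Σ = 4011, M = 573.0000
Σ(x−M)² = 58538.000; s = √(58538.000/6) = 98.7742
CV = 98.7742 / 573.0000 = 0.17238

0.172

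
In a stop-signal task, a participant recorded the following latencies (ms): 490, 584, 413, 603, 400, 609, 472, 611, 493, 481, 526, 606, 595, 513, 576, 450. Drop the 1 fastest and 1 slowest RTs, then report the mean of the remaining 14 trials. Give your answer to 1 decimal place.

Sorted: 400, 413, 450, 472, 481, 490, 493, 513, 526, 576, 584, 595, 603, 606, 609, 611
Drop lowest 1 (400) and highest 1 (611)
Remaining (n=14): Σ = 7411, mean = 7411/14 = 529.357

529.4 ms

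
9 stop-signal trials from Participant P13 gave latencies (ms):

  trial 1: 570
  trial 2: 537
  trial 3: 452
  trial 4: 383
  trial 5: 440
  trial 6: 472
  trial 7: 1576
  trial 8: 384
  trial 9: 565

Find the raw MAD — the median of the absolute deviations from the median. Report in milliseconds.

Sorted: 383, 384, 440, 452, 472, 537, 565, 570, 1576 → median = 472
|x − 472|: 98, 65, 20, 89, 32, 0, 1104, 88, 93
Sorted deviations: 0, 20, 32, 65, 88, 89, 93, 98, 1104 → MAD = 88

88 ms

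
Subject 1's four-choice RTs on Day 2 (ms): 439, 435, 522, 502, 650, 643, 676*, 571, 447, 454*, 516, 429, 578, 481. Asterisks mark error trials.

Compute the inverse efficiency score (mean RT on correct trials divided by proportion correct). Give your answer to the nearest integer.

Correct trials (n=12): 439, 435, 522, 502, 650, 643, 571, 447, 516, 429, 578, 481
Mean correct RT = 6213/12 = 517.7500 ms
Proportion correct = 12/14
IES = 517.7500 / (12/14) = 604.042 ms

604 ms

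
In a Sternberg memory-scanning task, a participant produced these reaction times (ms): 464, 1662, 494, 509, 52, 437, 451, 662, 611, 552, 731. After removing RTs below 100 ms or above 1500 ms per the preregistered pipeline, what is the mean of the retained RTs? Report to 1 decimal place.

Excluded: 52, 1662
Retained (n=9): Σ = 4911
Mean = 4911/9 = 545.6667

545.7 ms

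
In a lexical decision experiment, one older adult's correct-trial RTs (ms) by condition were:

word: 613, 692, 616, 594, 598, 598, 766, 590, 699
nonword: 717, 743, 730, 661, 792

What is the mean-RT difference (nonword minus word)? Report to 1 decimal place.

87.9 ms

M(word) = 5766/9 = 640.667
M(nonword) = 3643/5 = 728.600
Difference = 728.600 − 640.667 = 87.933 ms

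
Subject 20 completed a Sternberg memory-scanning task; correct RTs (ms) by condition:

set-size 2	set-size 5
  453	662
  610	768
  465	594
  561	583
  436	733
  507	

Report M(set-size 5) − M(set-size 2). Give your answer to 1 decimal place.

162.7 ms

M(set-size 2) = 3032/6 = 505.333
M(set-size 5) = 3340/5 = 668.000
Difference = 668.000 − 505.333 = 162.667 ms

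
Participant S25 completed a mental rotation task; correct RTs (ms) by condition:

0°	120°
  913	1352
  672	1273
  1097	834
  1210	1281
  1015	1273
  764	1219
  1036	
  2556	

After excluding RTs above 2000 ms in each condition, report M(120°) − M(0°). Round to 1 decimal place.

0°: exclude 2556
M(0°) = 6707/7 = 958.143
M(120°) = 7232/6 = 1205.333
Difference = 1205.333 − 958.143 = 247.190 ms

247.2 ms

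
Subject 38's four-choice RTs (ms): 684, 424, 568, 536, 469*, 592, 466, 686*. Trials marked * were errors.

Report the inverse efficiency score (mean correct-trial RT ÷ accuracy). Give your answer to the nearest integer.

727 ms

Correct trials (n=6): 684, 424, 568, 536, 592, 466
Mean correct RT = 3270/6 = 545.0000 ms
Proportion correct = 6/8
IES = 545.0000 / (6/8) = 726.667 ms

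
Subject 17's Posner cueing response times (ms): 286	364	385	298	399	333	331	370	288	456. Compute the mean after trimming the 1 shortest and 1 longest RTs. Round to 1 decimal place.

Sorted: 286, 288, 298, 331, 333, 364, 370, 385, 399, 456
Drop lowest 1 (286) and highest 1 (456)
Remaining (n=8): Σ = 2768, mean = 2768/8 = 346.000

346.0 ms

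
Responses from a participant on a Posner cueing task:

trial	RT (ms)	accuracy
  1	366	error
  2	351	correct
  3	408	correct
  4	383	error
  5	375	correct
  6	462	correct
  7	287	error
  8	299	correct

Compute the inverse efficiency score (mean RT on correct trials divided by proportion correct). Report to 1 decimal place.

606.4 ms

Correct trials (n=5): 351, 408, 375, 462, 299
Mean correct RT = 1895/5 = 379.0000 ms
Proportion correct = 5/8
IES = 379.0000 / (5/8) = 606.400 ms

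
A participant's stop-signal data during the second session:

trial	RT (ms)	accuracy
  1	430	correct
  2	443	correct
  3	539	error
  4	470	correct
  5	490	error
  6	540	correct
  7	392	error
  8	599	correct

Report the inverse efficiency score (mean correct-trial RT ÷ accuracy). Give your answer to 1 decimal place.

Correct trials (n=5): 430, 443, 470, 540, 599
Mean correct RT = 2482/5 = 496.4000 ms
Proportion correct = 5/8
IES = 496.4000 / (5/8) = 794.240 ms

794.2 ms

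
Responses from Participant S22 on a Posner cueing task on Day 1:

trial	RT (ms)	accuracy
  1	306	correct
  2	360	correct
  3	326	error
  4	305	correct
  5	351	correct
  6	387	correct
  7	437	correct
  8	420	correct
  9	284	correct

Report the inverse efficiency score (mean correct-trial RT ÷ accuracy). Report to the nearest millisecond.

Correct trials (n=8): 306, 360, 305, 351, 387, 437, 420, 284
Mean correct RT = 2850/8 = 356.2500 ms
Proportion correct = 8/9
IES = 356.2500 / (8/9) = 400.781 ms

401 ms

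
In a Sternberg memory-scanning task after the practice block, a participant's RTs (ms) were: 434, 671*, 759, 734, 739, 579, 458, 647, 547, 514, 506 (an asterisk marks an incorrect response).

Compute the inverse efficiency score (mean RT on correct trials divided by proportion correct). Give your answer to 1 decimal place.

Correct trials (n=10): 434, 759, 734, 739, 579, 458, 647, 547, 514, 506
Mean correct RT = 5917/10 = 591.7000 ms
Proportion correct = 10/11
IES = 591.7000 / (10/11) = 650.870 ms

650.9 ms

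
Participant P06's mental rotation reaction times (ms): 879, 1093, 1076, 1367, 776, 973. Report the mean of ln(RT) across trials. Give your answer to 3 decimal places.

ln(RT): 6.7788, 6.9967, 6.9810, 7.2204, 6.6542, 6.8804
Σ ln(RT) = 41.5114
Mean = 41.5114/6 = 6.91856

6.919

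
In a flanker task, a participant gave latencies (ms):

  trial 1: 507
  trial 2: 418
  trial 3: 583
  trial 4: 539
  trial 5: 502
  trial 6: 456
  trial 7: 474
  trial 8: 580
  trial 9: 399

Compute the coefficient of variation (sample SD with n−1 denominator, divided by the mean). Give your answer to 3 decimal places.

n = 9, Σ = 4458, M = 495.3333
Σ(x−M)² = 34204.000; s = √(34204.000/8) = 65.3873
CV = 65.3873 / 495.3333 = 0.13201

0.132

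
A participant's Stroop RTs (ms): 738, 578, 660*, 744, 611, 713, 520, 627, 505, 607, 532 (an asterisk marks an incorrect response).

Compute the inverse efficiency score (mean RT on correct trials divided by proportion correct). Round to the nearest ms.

Correct trials (n=10): 738, 578, 744, 611, 713, 520, 627, 505, 607, 532
Mean correct RT = 6175/10 = 617.5000 ms
Proportion correct = 10/11
IES = 617.5000 / (10/11) = 679.250 ms

679 ms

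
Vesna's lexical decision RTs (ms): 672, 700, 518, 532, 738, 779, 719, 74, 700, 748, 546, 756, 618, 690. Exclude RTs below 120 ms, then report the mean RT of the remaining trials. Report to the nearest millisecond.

670 ms

Excluded: 74
Retained (n=13): Σ = 8716
Mean = 8716/13 = 670.4615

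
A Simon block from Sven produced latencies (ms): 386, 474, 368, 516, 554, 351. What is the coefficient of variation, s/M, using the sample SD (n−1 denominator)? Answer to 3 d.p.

n = 6, Σ = 2649, M = 441.5000
Σ(x−M)² = 35935.500; s = √(35935.500/5) = 84.7768
CV = 84.7768 / 441.5000 = 0.19202

0.192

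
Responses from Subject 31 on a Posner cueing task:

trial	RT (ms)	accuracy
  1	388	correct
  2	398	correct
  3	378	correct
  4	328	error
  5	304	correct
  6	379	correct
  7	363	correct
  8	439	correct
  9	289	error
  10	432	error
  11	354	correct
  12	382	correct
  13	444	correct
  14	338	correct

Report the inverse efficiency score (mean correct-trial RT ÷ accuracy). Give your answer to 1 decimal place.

482.1 ms

Correct trials (n=11): 388, 398, 378, 304, 379, 363, 439, 354, 382, 444, 338
Mean correct RT = 4167/11 = 378.8182 ms
Proportion correct = 11/14
IES = 378.8182 / (11/14) = 482.132 ms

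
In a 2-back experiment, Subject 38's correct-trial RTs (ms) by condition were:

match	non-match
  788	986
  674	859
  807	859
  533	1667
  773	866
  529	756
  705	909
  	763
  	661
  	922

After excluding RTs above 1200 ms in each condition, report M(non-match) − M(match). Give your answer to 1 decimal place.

non-match: exclude 1667
M(match) = 4809/7 = 687.000
M(non-match) = 7581/9 = 842.333
Difference = 842.333 − 687.000 = 155.333 ms

155.3 ms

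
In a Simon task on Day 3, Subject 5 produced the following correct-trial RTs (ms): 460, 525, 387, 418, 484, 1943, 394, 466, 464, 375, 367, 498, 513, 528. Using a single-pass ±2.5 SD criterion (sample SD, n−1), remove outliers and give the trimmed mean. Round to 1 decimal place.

n = 14, ΣRT = 7822, M = 558.714
Σ(x−M)² = 2103918.86; s = √(2103918.86/13) = 402.293
Cutoffs: 558.714 ± 2.5·402.293 → [-447.0, 1564.4]
Outside: 1943 → excluded.
Retained (n=13): Σ = 5879, mean = 5879/13 = 452.231

452.2 ms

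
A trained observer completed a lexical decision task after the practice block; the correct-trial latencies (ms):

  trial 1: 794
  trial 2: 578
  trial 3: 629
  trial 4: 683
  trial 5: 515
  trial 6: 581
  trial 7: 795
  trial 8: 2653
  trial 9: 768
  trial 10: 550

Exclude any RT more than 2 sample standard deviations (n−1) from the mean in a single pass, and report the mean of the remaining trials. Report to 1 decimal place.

654.8 ms

n = 10, ΣRT = 8546, M = 854.600
Σ(x−M)² = 3688782.40; s = √(3688782.40/9) = 640.207
Cutoffs: 854.600 ± 2·640.207 → [-425.8, 2135.0]
Outside: 2653 → excluded.
Retained (n=9): Σ = 5893, mean = 5893/9 = 654.778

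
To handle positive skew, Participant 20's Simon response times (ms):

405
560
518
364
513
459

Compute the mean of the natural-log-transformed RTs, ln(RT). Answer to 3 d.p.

6.141

ln(RT): 6.0039, 6.3279, 6.2500, 5.8972, 6.2403, 6.1291
Σ ln(RT) = 36.8483
Mean = 36.8483/6 = 6.14138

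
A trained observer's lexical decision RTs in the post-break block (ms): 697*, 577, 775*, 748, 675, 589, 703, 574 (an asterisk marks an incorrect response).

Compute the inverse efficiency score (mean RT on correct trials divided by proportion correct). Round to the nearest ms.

859 ms

Correct trials (n=6): 577, 748, 675, 589, 703, 574
Mean correct RT = 3866/6 = 644.3333 ms
Proportion correct = 6/8
IES = 644.3333 / (6/8) = 859.111 ms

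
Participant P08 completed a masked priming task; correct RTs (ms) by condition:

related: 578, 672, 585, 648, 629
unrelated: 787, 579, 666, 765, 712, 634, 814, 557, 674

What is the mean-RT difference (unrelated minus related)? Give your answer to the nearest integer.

65 ms

M(related) = 3112/5 = 622.400
M(unrelated) = 6188/9 = 687.556
Difference = 687.556 − 622.400 = 65.156 ms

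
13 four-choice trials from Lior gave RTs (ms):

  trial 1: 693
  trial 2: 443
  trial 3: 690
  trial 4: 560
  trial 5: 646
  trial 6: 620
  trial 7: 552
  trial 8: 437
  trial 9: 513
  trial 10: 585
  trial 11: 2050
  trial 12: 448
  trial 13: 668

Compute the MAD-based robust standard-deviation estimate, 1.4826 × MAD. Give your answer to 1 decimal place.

Sorted: 437, 443, 448, 513, 552, 560, 585, 620, 646, 668, 690, 693, 2050 → median = 585
|x − 585| sorted: 0, 25, 33, 35, 61, 72, 83, 105, 108, 137, 142, 148, 1465 → MAD = 83
Robust SD ≈ 1.4826 × 83 = 123.056

123.1 ms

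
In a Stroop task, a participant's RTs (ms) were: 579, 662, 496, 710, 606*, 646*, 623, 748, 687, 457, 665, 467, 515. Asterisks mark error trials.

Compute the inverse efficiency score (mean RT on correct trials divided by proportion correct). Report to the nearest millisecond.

710 ms

Correct trials (n=11): 579, 662, 496, 710, 623, 748, 687, 457, 665, 467, 515
Mean correct RT = 6609/11 = 600.8182 ms
Proportion correct = 11/13
IES = 600.8182 / (11/13) = 710.058 ms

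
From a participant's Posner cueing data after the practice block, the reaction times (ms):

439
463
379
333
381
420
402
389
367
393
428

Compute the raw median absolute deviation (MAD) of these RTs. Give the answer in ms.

Sorted: 333, 367, 379, 381, 389, 393, 402, 420, 428, 439, 463 → median = 393
|x − 393|: 46, 70, 14, 60, 12, 27, 9, 4, 26, 0, 35
Sorted deviations: 0, 4, 9, 12, 14, 26, 27, 35, 46, 60, 70 → MAD = 26

26 ms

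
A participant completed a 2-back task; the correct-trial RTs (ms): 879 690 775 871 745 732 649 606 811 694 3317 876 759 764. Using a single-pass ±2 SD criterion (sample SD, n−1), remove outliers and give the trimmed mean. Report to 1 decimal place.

757.8 ms

n = 14, ΣRT = 13168, M = 940.571
Σ(x−M)² = 6170847.43; s = √(6170847.43/13) = 688.971
Cutoffs: 940.571 ± 2·688.971 → [-437.4, 2318.5]
Outside: 3317 → excluded.
Retained (n=13): Σ = 9851, mean = 9851/13 = 757.769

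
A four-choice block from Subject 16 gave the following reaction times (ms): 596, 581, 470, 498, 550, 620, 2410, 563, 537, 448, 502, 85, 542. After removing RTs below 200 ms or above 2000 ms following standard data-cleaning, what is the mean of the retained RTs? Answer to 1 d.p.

537.0 ms

Excluded: 85, 2410
Retained (n=11): Σ = 5907
Mean = 5907/11 = 537.0000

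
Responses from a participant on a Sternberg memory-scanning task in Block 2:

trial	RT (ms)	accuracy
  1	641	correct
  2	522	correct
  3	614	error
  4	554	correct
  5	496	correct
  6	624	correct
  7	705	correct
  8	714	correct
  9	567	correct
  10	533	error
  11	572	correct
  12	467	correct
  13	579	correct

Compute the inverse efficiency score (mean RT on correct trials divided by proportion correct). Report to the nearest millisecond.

692 ms

Correct trials (n=11): 641, 522, 554, 496, 624, 705, 714, 567, 572, 467, 579
Mean correct RT = 6441/11 = 585.5455 ms
Proportion correct = 11/13
IES = 585.5455 / (11/13) = 692.008 ms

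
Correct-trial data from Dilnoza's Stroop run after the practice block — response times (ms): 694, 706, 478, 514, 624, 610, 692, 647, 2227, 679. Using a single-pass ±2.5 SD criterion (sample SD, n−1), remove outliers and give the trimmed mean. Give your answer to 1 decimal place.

n = 10, ΣRT = 7871, M = 787.100
Σ(x−M)² = 2357006.90; s = √(2357006.90/9) = 511.752
Cutoffs: 787.100 ± 2.5·511.752 → [-492.3, 2066.5]
Outside: 2227 → excluded.
Retained (n=9): Σ = 5644, mean = 5644/9 = 627.111

627.1 ms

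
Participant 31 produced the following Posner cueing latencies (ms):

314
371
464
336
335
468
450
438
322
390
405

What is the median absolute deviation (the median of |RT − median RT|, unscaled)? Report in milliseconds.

55 ms

Sorted: 314, 322, 335, 336, 371, 390, 405, 438, 450, 464, 468 → median = 390
|x − 390|: 76, 19, 74, 54, 55, 78, 60, 48, 68, 0, 15
Sorted deviations: 0, 15, 19, 48, 54, 55, 60, 68, 74, 76, 78 → MAD = 55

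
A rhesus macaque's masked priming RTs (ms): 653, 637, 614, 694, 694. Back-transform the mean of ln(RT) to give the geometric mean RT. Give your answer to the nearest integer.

ln(RT): 6.4816, 6.4568, 6.4200, 6.5425, 6.5425
Mean ln(RT) = 32.4433/5 = 6.48866
Geometric mean = exp(6.48866) = 657.64 ms

658 ms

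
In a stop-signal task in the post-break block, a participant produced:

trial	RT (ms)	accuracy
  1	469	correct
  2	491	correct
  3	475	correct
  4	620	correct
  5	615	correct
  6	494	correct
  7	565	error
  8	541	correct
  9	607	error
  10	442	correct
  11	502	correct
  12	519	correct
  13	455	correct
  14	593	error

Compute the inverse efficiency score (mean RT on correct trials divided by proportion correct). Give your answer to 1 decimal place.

650.6 ms

Correct trials (n=11): 469, 491, 475, 620, 615, 494, 541, 442, 502, 519, 455
Mean correct RT = 5623/11 = 511.1818 ms
Proportion correct = 11/14
IES = 511.1818 / (11/14) = 650.595 ms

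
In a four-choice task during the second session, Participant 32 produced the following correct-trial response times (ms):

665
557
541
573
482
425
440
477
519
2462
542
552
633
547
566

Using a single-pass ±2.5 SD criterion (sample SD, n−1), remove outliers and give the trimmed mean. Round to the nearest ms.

537 ms

n = 15, ΣRT = 9981, M = 665.400
Σ(x−M)² = 3515731.60; s = √(3515731.60/14) = 501.122
Cutoffs: 665.400 ± 2.5·501.122 → [-587.4, 1918.2]
Outside: 2462 → excluded.
Retained (n=14): Σ = 7519, mean = 7519/14 = 537.071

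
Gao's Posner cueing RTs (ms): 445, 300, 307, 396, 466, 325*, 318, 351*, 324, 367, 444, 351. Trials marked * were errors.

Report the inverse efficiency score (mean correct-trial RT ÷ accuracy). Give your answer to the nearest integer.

446 ms

Correct trials (n=10): 445, 300, 307, 396, 466, 318, 324, 367, 444, 351
Mean correct RT = 3718/10 = 371.8000 ms
Proportion correct = 10/12
IES = 371.8000 / (10/12) = 446.160 ms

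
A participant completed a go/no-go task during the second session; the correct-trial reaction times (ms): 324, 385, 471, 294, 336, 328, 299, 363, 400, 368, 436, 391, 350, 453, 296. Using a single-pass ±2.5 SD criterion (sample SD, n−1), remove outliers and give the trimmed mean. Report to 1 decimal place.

n = 15, ΣRT = 5494, M = 366.267
Σ(x−M)² = 44584.93; s = √(44584.93/14) = 56.433
Cutoffs: 366.267 ± 2.5·56.433 → [225.2, 507.3]
No RTs fall outside the cutoffs; all 15 retained. Mean = 5494/15 = 366.267

366.3 ms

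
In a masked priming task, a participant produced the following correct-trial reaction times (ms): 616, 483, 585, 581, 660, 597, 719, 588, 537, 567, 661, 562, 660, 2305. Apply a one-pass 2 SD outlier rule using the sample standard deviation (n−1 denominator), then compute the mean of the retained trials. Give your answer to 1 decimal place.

n = 14, ΣRT = 10121, M = 722.929
Σ(x−M)² = 2741732.93; s = √(2741732.93/13) = 459.241
Cutoffs: 722.929 ± 2·459.241 → [-195.6, 1641.4]
Outside: 2305 → excluded.
Retained (n=13): Σ = 7816, mean = 7816/13 = 601.231

601.2 ms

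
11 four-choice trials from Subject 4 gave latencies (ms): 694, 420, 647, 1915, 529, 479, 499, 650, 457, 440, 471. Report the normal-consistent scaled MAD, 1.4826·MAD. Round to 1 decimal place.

87.5 ms

Sorted: 420, 440, 457, 471, 479, 499, 529, 647, 650, 694, 1915 → median = 499
|x − 499| sorted: 0, 20, 28, 30, 42, 59, 79, 148, 151, 195, 1416 → MAD = 59
Robust SD ≈ 1.4826 × 59 = 87.473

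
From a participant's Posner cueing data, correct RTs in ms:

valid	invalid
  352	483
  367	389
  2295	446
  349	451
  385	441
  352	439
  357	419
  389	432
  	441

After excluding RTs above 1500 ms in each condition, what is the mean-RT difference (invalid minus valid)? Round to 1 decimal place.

73.5 ms

valid: exclude 2295
M(valid) = 2551/7 = 364.429
M(invalid) = 3941/9 = 437.889
Difference = 437.889 − 364.429 = 73.460 ms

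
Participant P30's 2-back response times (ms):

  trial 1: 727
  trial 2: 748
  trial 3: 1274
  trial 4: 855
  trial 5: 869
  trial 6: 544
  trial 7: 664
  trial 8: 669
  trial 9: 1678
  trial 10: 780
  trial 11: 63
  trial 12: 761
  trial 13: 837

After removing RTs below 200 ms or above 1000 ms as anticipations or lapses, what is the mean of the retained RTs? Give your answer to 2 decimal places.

745.40 ms

Excluded: 63, 1274, 1678
Retained (n=10): Σ = 7454
Mean = 7454/10 = 745.4000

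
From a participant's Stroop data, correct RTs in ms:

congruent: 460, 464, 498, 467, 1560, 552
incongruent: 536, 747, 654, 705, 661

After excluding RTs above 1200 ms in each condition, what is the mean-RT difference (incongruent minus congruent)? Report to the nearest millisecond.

congruent: exclude 1560
M(congruent) = 2441/5 = 488.200
M(incongruent) = 3303/5 = 660.600
Difference = 660.600 − 488.200 = 172.400 ms

172 ms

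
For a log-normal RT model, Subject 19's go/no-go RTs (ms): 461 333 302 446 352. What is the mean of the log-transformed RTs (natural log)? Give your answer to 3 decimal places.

ln(RT): 6.1334, 5.8081, 5.7104, 6.1003, 5.8636
Σ ln(RT) = 29.6159
Mean = 29.6159/5 = 5.92318

5.923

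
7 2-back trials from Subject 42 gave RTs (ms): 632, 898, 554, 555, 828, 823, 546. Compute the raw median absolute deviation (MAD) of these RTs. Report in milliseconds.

Sorted: 546, 554, 555, 632, 823, 828, 898 → median = 632
|x − 632|: 0, 266, 78, 77, 196, 191, 86
Sorted deviations: 0, 77, 78, 86, 191, 196, 266 → MAD = 86

86 ms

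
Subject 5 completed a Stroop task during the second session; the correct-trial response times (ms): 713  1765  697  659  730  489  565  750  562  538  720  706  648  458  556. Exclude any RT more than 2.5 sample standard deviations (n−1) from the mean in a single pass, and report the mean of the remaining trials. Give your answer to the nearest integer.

628 ms

n = 15, ΣRT = 10556, M = 703.733
Σ(x−M)² = 1329748.93; s = √(1329748.93/14) = 308.192
Cutoffs: 703.733 ± 2.5·308.192 → [-66.7, 1474.2]
Outside: 1765 → excluded.
Retained (n=14): Σ = 8791, mean = 8791/14 = 627.929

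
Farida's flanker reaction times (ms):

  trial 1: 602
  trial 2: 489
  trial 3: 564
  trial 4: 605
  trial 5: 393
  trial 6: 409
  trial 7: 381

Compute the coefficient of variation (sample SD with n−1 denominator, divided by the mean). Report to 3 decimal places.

0.202

n = 7, Σ = 3443, M = 491.8571
Σ(x−M)² = 59072.857; s = √(59072.857/6) = 99.2244
CV = 99.2244 / 491.8571 = 0.20173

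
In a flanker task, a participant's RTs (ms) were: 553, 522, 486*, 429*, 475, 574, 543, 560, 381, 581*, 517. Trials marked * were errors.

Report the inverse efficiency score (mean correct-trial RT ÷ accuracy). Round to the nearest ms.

Correct trials (n=8): 553, 522, 475, 574, 543, 560, 381, 517
Mean correct RT = 4125/8 = 515.6250 ms
Proportion correct = 8/11
IES = 515.6250 / (8/11) = 708.984 ms

709 ms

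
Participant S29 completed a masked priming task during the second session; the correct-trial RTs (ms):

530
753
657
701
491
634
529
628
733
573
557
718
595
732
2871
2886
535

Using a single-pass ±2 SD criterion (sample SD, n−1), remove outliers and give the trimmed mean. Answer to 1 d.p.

n = 17, ΣRT = 15123, M = 889.588
Σ(x−M)² = 9074080.12; s = √(9074080.12/16) = 753.080
Cutoffs: 889.588 ± 2·753.080 → [-616.6, 2395.7]
Outside: 2871, 2886 → excluded.
Retained (n=15): Σ = 9366, mean = 9366/15 = 624.400

624.4 ms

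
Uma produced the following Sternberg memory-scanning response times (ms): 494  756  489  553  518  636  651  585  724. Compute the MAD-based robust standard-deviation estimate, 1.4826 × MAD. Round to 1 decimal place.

99.3 ms

Sorted: 489, 494, 518, 553, 585, 636, 651, 724, 756 → median = 585
|x − 585| sorted: 0, 32, 51, 66, 67, 91, 96, 139, 171 → MAD = 67
Robust SD ≈ 1.4826 × 67 = 99.334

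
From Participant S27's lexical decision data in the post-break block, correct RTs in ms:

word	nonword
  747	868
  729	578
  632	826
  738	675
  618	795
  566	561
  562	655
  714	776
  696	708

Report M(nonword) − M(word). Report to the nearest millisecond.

49 ms

M(word) = 6002/9 = 666.889
M(nonword) = 6442/9 = 715.778
Difference = 715.778 − 666.889 = 48.889 ms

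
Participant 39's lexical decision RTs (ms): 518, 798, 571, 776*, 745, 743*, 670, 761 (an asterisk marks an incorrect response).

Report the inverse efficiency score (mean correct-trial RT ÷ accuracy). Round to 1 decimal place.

Correct trials (n=6): 518, 798, 571, 745, 670, 761
Mean correct RT = 4063/6 = 677.1667 ms
Proportion correct = 6/8
IES = 677.1667 / (6/8) = 902.889 ms

902.9 ms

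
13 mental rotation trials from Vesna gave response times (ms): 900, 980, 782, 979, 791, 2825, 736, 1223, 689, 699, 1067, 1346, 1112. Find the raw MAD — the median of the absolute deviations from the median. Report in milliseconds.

Sorted: 689, 699, 736, 782, 791, 900, 979, 980, 1067, 1112, 1223, 1346, 2825 → median = 979
|x − 979|: 79, 1, 197, 0, 188, 1846, 243, 244, 290, 280, 88, 367, 133
Sorted deviations: 0, 1, 79, 88, 133, 188, 197, 243, 244, 280, 290, 367, 1846 → MAD = 197

197 ms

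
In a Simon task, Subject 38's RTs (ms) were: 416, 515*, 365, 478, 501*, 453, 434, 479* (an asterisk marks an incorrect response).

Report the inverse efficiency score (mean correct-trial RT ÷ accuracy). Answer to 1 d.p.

Correct trials (n=5): 416, 365, 478, 453, 434
Mean correct RT = 2146/5 = 429.2000 ms
Proportion correct = 5/8
IES = 429.2000 / (5/8) = 686.720 ms

686.7 ms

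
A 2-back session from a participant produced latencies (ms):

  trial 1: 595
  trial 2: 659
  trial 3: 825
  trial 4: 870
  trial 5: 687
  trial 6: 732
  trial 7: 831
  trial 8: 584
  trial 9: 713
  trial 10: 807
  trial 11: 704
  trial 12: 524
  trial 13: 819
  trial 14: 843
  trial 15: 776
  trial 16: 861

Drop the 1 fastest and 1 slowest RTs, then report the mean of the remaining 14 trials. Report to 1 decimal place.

745.4 ms

Sorted: 524, 584, 595, 659, 687, 704, 713, 732, 776, 807, 819, 825, 831, 843, 861, 870
Drop lowest 1 (524) and highest 1 (870)
Remaining (n=14): Σ = 10436, mean = 10436/14 = 745.429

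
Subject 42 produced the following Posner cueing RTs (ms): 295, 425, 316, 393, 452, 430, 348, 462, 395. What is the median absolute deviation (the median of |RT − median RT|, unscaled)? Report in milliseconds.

47 ms

Sorted: 295, 316, 348, 393, 395, 425, 430, 452, 462 → median = 395
|x − 395|: 100, 30, 79, 2, 57, 35, 47, 67, 0
Sorted deviations: 0, 2, 30, 35, 47, 57, 67, 79, 100 → MAD = 47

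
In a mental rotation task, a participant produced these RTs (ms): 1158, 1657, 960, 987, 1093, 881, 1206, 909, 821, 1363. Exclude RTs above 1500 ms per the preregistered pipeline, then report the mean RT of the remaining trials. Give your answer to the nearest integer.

1042 ms

Excluded: 1657
Retained (n=9): Σ = 9378
Mean = 9378/9 = 1042.0000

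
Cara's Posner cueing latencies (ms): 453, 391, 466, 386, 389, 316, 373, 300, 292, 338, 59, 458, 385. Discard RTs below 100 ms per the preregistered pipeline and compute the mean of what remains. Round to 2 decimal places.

378.92 ms

Excluded: 59
Retained (n=12): Σ = 4547
Mean = 4547/12 = 378.9167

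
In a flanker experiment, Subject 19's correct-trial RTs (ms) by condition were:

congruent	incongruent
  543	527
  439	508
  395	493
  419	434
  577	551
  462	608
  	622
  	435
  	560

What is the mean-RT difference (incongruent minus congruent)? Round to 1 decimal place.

M(congruent) = 2835/6 = 472.500
M(incongruent) = 4738/9 = 526.444
Difference = 526.444 − 472.500 = 53.944 ms

53.9 ms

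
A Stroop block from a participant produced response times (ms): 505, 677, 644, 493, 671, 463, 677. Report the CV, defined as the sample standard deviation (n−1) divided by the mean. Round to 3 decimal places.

n = 7, Σ = 4130, M = 590.0000
Σ(x−M)² = 57378.000; s = √(57378.000/6) = 97.7906
CV = 97.7906 / 590.0000 = 0.16575

0.166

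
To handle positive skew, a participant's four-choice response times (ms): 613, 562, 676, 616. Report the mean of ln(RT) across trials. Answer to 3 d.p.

6.422

ln(RT): 6.4184, 6.3315, 6.5162, 6.4232
Σ ln(RT) = 25.6893
Mean = 25.6893/4 = 6.42233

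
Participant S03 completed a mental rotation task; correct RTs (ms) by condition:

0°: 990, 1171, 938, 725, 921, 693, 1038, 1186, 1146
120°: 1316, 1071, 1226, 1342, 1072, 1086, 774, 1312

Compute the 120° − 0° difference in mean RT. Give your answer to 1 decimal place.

M(0°) = 8808/9 = 978.667
M(120°) = 9199/8 = 1149.875
Difference = 1149.875 − 978.667 = 171.208 ms

171.2 ms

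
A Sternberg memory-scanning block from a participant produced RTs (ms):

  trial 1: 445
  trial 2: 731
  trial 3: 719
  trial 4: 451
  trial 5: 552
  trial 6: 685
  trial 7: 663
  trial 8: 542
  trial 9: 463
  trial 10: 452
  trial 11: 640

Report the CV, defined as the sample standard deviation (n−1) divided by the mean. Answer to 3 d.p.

0.198

n = 11, Σ = 6343, M = 576.6364
Σ(x−M)² = 130678.545; s = √(130678.545/10) = 114.3147
CV = 114.3147 / 576.6364 = 0.19824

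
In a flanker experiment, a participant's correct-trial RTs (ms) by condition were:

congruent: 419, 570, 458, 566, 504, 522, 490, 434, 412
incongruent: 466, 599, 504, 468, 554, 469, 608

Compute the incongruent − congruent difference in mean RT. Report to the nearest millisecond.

38 ms

M(congruent) = 4375/9 = 486.111
M(incongruent) = 3668/7 = 524.000
Difference = 524.000 − 486.111 = 37.889 ms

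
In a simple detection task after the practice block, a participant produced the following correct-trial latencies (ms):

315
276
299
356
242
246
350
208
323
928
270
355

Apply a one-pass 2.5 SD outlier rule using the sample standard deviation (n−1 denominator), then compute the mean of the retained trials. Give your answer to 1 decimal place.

n = 12, ΣRT = 4168, M = 347.333
Σ(x−M)² = 393134.67; s = √(393134.67/11) = 189.049
Cutoffs: 347.333 ± 2.5·189.049 → [-125.3, 820.0]
Outside: 928 → excluded.
Retained (n=11): Σ = 3240, mean = 3240/11 = 294.545

294.5 ms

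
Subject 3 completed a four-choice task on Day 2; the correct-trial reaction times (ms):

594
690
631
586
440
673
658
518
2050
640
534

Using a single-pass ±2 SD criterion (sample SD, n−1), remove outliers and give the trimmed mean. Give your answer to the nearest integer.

596 ms

n = 11, ΣRT = 8014, M = 728.545
Σ(x−M)² = 1977002.73; s = √(1977002.73/10) = 444.635
Cutoffs: 728.545 ± 2·444.635 → [-160.7, 1617.8]
Outside: 2050 → excluded.
Retained (n=10): Σ = 5964, mean = 5964/10 = 596.400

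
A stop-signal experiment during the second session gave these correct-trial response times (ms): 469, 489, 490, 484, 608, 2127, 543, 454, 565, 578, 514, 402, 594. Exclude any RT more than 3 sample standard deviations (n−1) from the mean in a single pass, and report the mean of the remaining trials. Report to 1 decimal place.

515.8 ms

n = 13, ΣRT = 8317, M = 639.769
Σ(x−M)² = 2439180.31; s = √(2439180.31/12) = 450.849
Cutoffs: 639.769 ± 3·450.849 → [-712.8, 1992.3]
Outside: 2127 → excluded.
Retained (n=12): Σ = 6190, mean = 6190/12 = 515.833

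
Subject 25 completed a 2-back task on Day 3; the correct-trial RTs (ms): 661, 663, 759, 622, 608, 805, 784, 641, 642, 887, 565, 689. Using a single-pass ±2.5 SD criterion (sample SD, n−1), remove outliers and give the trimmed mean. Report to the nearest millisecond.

694 ms

n = 12, ΣRT = 8326, M = 693.833
Σ(x−M)² = 98703.67; s = √(98703.67/11) = 94.726
Cutoffs: 693.833 ± 2.5·94.726 → [457.0, 930.6]
No RTs fall outside the cutoffs; all 12 retained. Mean = 8326/12 = 693.833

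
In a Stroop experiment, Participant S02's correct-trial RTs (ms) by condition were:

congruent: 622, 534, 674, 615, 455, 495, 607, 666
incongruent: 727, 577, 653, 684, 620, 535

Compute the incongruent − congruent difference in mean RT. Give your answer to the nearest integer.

M(congruent) = 4668/8 = 583.500
M(incongruent) = 3796/6 = 632.667
Difference = 632.667 − 583.500 = 49.167 ms

49 ms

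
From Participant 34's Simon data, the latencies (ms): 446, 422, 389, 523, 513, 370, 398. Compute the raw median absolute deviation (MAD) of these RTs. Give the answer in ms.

33 ms

Sorted: 370, 389, 398, 422, 446, 513, 523 → median = 422
|x − 422|: 24, 0, 33, 101, 91, 52, 24
Sorted deviations: 0, 24, 24, 33, 52, 91, 101 → MAD = 33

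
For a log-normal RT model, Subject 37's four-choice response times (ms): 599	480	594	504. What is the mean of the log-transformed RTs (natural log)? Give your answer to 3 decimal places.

ln(RT): 6.3953, 6.1738, 6.3869, 6.2226
Σ ln(RT) = 25.1785
Mean = 25.1785/4 = 6.29463

6.295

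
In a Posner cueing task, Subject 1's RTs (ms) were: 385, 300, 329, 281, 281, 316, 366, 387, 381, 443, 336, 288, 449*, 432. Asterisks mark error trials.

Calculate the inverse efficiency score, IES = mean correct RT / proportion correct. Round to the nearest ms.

Correct trials (n=13): 385, 300, 329, 281, 281, 316, 366, 387, 381, 443, 336, 288, 432
Mean correct RT = 4525/13 = 348.0769 ms
Proportion correct = 13/14
IES = 348.0769 / (13/14) = 374.852 ms

375 ms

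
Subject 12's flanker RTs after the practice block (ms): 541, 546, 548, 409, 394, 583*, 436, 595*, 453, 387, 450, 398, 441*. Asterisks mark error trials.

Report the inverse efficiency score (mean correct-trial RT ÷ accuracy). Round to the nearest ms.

Correct trials (n=10): 541, 546, 548, 409, 394, 436, 453, 387, 450, 398
Mean correct RT = 4562/10 = 456.2000 ms
Proportion correct = 10/13
IES = 456.2000 / (10/13) = 593.060 ms

593 ms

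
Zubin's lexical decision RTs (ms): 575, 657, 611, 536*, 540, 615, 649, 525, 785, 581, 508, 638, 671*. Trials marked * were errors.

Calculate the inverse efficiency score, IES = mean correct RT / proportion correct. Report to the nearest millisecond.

718 ms

Correct trials (n=11): 575, 657, 611, 540, 615, 649, 525, 785, 581, 508, 638
Mean correct RT = 6684/11 = 607.6364 ms
Proportion correct = 11/13
IES = 607.6364 / (11/13) = 718.116 ms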